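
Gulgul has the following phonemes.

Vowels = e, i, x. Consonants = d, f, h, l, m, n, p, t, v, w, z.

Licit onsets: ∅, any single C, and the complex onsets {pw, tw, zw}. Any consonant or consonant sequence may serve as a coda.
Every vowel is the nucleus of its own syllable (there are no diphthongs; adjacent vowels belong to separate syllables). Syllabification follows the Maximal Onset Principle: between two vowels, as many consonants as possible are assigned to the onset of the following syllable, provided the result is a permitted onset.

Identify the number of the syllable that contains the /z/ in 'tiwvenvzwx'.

The vowels are i, e, x — 3 nuclei, so 3 syllables.
Between /i/ (V1) and /e/ (V2): /wv/ — longest licit onset from the right is /v/, leaving /w/ as coda.
Between /e/ (V2) and /x/ (V3): /nvzw/; trying suffixes from longest down, /zw/ is the first permitted one, so coda /nv/ | onset /zw/.
Syllabification: tiw.venv.zwx.
The /z/ is in the onset of syllable 3 (/zwx/).

3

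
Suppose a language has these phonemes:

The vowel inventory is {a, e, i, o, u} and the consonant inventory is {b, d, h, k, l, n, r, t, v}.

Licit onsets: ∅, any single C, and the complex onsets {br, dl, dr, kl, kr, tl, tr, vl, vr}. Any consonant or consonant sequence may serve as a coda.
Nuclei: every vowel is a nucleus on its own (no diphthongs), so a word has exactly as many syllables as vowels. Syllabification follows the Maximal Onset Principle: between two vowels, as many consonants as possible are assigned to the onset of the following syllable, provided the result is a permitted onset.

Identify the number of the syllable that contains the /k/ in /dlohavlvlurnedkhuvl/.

Vowels present: o, a, u, e, u; each is a nucleus, giving 5 syllables.
Between /o/ (V1) and /a/ (V2): /h/ is a single consonant, so it becomes the next onset.
Between /a/ (V2) and /u/ (V3): cluster /vlvl/ — the longest permitted-onset suffix is /vl/; onset = /vl/, preceding coda = /vl/.
Between /u/ (V3) and /e/ (V4): cluster /rn/ — the longest permitted-onset suffix is /n/; onset = /n/, preceding coda = /r/.
Between /e/ (V4) and /u/ (V5): /dkh/; trying suffixes from longest down, /h/ is the first permitted one, so coda /dk/ | onset /h/.
Putting it together: dlo.havl.vlur.nedk.huvl.
The /k/ is in the coda of syllable 4 (/nedk/).

4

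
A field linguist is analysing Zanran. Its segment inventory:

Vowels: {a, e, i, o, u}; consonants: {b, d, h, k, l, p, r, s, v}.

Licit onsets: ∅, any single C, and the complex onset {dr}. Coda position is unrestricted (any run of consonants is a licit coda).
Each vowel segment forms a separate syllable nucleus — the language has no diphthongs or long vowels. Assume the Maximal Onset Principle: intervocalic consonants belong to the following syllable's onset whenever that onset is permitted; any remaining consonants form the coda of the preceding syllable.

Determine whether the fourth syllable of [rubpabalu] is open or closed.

Nuclei (vowels): u, a, a, u → 4 syllables.
Between /u/ (V1) and /a/ (V2): /bp/; trying suffixes from longest down, /p/ is the first permitted one, so coda /b/ | onset /p/.
Between /a/ (V2) and /a/ (V3): just /b/ — single C goes to the following onset.
Between /a/ (V3) and /u/ (V4): /l/ is a single consonant, so it becomes the next onset.
So the parse is rub.pa.ba.lu.
Syllable 4 is /lu/; it ends in its nucleus with no coda, so it is open.

open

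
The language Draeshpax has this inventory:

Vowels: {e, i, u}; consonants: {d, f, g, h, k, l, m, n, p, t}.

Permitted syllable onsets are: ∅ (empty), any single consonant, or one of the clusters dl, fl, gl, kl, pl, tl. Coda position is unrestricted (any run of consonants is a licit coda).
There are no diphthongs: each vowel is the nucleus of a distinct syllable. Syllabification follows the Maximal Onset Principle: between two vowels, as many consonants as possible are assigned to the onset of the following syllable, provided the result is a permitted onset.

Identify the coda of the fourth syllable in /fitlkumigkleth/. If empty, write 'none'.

Nuclei (vowels): i, u, i, e → 4 syllables.
V1 /i/ – V2 /u/: cluster /tlk/ — the longest permitted-onset suffix is /k/; onset = /k/, preceding coda = /tl/.
V2 /u/ – V3 /i/: /m/ is a single consonant, so it becomes the next onset.
V3 /i/ – V4 /e/: /gkl/ splits as /g/ + /kl/ (/kl/ is the longest suffix that is a licit onset).
Syllabification: fitl.ku.mig.kleth.
Syllable 4 is /kleth/: onset /kl/, nucleus /e/, coda /th/.

th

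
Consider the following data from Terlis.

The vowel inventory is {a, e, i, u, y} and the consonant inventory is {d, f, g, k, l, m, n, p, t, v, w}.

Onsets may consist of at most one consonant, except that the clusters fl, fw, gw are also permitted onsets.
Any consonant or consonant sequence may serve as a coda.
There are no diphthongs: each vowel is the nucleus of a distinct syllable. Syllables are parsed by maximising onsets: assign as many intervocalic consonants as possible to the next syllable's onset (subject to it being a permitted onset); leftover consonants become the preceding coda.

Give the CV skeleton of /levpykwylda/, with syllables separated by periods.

CVC.CVC.CVC.CV

Vowels present: e, y, y, a; each is a nucleus, giving 4 syllables.
V1 /e/ – V2 /y/: /vp/ — longest licit onset from the right is /p/, leaving /v/ as coda.
V2 /y/ – V3 /y/: cluster /kw/ — the longest permitted-onset suffix is /w/; onset = /w/, preceding coda = /k/.
V3 /y/ – V4 /a/: cluster /ld/ — the longest permitted-onset suffix is /d/; onset = /d/, preceding coda = /l/.
Putting it together: lev.pyk.wyl.da.
Mapping each syllable to C/V: /lev/ → CVC, /pyk/ → CVC, /wyl/ → CVC, /da/ → CV.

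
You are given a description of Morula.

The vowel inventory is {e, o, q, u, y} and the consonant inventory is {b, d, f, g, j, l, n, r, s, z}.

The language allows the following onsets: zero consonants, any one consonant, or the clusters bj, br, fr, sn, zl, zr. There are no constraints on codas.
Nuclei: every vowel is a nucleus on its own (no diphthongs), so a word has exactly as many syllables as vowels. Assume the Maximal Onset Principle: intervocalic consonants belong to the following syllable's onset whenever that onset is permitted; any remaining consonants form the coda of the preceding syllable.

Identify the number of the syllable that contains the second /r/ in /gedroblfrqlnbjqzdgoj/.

3

Vowels present: e, o, q, q, o; each is a nucleus, giving 5 syllables.
V1 /e/ – V2 /o/: /dr/; trying suffixes from longest down, /r/ is the first permitted one, so coda /d/ | onset /r/.
V2 /o/ – V3 /q/: /blfr/ splits as /bl/ + /fr/ (/fr/ is the longest suffix that is a licit onset).
V3 /q/ – V4 /q/: /lnbj/ splits as /ln/ + /bj/ (/bj/ is the longest suffix that is a licit onset).
V4 /q/ – V5 /o/: cluster /zdg/ — the longest permitted-onset suffix is /g/; onset = /g/, preceding coda = /zd/.
Putting it together: ged.robl.frqln.bjqzd.goj.
The second /r/ is in the onset of syllable 3 (/frqln/).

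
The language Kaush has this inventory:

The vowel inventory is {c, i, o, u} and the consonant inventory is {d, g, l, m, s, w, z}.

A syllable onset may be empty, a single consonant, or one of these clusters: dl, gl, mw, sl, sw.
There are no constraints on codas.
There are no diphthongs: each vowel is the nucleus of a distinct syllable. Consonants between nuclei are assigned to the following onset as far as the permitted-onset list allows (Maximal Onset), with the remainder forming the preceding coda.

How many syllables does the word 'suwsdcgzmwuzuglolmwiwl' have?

Nuclei (vowels): u, c, u, u, o, i → 6 syllables.

6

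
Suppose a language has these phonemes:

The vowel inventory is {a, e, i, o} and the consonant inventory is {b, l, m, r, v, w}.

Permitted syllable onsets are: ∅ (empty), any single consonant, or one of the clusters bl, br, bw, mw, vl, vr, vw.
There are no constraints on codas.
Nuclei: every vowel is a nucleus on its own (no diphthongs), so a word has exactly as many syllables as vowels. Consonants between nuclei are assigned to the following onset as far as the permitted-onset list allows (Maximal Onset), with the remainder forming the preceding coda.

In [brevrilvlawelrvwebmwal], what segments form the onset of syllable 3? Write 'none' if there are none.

vl

The vowels are e, i, a, e, e, a — 6 nuclei, so 6 syllables.
Between /e/ (V1) and /i/ (V2): /vr/ — entire cluster is a permitted onset → onset /vr/, coda ∅.
Between /i/ (V2) and /a/ (V3): /lvl/ — longest licit onset from the right is /vl/, leaving /l/ as coda.
Between /a/ (V3) and /e/ (V4): /w/ is a single consonant, so it becomes the next onset.
Between /e/ (V4) and /e/ (V5): /lrvw/ — longest licit onset from the right is /vw/, leaving /lr/ as coda.
Between /e/ (V5) and /a/ (V6): /bmw/ splits as /b/ + /mw/ (/mw/ is the longest suffix that is a licit onset).
Putting it together: bre.vril.vla.welr.vweb.mwal.
Syllable 3 is /vla/: onset /vl/, nucleus /a/, coda ∅.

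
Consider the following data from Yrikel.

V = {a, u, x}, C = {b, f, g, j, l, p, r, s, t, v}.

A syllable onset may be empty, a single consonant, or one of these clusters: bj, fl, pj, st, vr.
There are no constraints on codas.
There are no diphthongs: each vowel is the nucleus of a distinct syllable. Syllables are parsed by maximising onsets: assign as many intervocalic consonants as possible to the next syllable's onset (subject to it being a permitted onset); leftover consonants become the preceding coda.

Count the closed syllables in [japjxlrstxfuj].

Vowels present: a, x, x, u; each is a nucleus, giving 4 syllables.
V1 /a/ – V2 /x/: /pj/ — entire cluster is a permitted onset → onset /pj/, coda ∅.
V2 /x/ – V3 /x/: /lrst/ splits as /lr/ + /st/ (/st/ is the longest suffix that is a licit onset).
V3 /x/ – V4 /u/: /f/ is a single consonant, so it becomes the next onset.
Syllabification: ja.pjxlr.stx.fuj.
Classifying each syllable: /ja/ (open), /pjxlr/ (closed), /stx/ (open), /fuj/ (closed).
Closed syllables: 2.

2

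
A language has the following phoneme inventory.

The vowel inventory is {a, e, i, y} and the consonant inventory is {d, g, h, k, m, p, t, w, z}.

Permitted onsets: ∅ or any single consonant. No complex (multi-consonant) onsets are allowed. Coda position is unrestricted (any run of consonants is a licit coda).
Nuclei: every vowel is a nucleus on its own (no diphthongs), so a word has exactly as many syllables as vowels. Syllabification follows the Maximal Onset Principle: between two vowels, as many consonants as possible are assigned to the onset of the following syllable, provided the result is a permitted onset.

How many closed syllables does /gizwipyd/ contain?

2

Vowels present: i, i, y; each is a nucleus, giving 3 syllables.
/i…i/ gap (V1→V2): /zw/ — longest licit onset from the right is /w/, leaving /z/ as coda.
/i…y/ gap (V2→V3): just /p/ — single C goes to the following onset.
Syllabification: giz.wi.pyd.
Classifying each syllable: /giz/ (closed), /wi/ (open), /pyd/ (closed).
Closed syllables: 2.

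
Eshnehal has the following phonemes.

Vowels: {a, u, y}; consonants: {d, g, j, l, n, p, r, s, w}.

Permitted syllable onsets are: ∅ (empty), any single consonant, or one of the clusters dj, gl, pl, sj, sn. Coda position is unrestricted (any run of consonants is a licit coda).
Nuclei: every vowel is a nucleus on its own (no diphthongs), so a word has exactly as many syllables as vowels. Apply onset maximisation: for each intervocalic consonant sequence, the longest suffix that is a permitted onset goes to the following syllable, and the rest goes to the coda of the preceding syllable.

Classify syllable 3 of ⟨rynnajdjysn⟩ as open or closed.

The vowels are y, a, y — 3 nuclei, so 3 syllables.
/y…a/ gap (V1→V2): /nn/ splits as /n/ + /n/ (/n/ is the longest suffix that is a licit onset).
/a…y/ gap (V2→V3): /jdj/ — longest licit onset from the right is /dj/, leaving /j/ as coda.
Putting it together: ryn.naj.djysn.
Syllable 3 is /djysn/ with coda /sn/, so it is closed.

closed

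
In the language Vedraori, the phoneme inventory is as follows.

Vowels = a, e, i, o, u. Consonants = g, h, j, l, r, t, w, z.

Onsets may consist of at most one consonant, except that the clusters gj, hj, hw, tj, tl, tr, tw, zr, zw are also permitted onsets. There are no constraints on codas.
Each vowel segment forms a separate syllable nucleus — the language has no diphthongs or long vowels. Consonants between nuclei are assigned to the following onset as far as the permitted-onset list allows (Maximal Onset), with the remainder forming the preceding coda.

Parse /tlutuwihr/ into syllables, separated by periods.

The vowels are u, u, i — 3 nuclei, so 3 syllables.
/u…u/ gap (V1→V2): /t/ is a single consonant, so it becomes the next onset.
/u…i/ gap (V2→V3): /w/ → onset of the next syllable (single consonants are always licit onsets).

tlu.tu.wihr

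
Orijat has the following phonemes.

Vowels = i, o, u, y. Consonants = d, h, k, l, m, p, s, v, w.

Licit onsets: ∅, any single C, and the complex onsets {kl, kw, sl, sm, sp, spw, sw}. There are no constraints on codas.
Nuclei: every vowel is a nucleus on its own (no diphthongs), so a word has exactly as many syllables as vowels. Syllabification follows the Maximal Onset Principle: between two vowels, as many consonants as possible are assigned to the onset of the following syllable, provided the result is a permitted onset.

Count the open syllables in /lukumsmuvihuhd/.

Vowels present: u, u, u, i, u; each is a nucleus, giving 5 syllables.
/u…u/ gap (V1→V2): /k/ → onset of the next syllable (single consonants are always licit onsets).
/u…u/ gap (V2→V3): /msm/; trying suffixes from longest down, /sm/ is the first permitted one, so coda /m/ | onset /sm/.
/u…i/ gap (V3→V4): /v/ is a single consonant, so it becomes the next onset.
/i…u/ gap (V4→V5): /h/ is a single consonant, so it becomes the next onset.
Result: lu.kum.smu.vi.huhd.
Classifying each syllable: /lu/ (open), /kum/ (closed), /smu/ (open), /vi/ (open), /huhd/ (closed).
Open syllables: 3.

3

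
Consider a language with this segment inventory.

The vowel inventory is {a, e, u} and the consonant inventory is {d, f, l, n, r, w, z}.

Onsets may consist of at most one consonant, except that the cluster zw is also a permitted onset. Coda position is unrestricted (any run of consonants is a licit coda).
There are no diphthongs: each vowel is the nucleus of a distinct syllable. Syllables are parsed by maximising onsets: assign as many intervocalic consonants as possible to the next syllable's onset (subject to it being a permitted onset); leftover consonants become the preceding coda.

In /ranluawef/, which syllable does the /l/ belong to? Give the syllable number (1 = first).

2

Nuclei (vowels): a, u, a, e → 4 syllables.
σ1/σ2 boundary: /nl/ splits as /n/ + /l/ (/l/ is the longest suffix that is a licit onset).
σ2/σ3 boundary: no consonants, so the boundary falls immediately after /u/.
σ3/σ4 boundary: /w/ → onset of the next syllable (single consonants are always licit onsets).
So the parse is ran.lu.a.wef.
The /l/ is in the onset of syllable 2 (/lu/).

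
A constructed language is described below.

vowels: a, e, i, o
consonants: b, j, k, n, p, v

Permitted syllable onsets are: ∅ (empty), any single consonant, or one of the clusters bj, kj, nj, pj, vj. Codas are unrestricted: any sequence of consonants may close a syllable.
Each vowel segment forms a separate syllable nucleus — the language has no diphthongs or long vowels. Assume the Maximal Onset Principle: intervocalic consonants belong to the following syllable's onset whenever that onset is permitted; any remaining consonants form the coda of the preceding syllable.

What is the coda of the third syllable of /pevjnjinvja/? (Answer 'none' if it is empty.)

none

Vowels present: e, i, a; each is a nucleus, giving 3 syllables.
σ1/σ2 boundary: /vjnj/; trying suffixes from longest down, /nj/ is the first permitted one, so coda /vj/ | onset /nj/.
σ2/σ3 boundary: cluster /nvj/ — the longest permitted-onset suffix is /vj/; onset = /vj/, preceding coda = /n/.
Syllabification: pevj.njin.vja.
Syllable 3 is /vja/: onset /vj/, nucleus /a/, coda ∅.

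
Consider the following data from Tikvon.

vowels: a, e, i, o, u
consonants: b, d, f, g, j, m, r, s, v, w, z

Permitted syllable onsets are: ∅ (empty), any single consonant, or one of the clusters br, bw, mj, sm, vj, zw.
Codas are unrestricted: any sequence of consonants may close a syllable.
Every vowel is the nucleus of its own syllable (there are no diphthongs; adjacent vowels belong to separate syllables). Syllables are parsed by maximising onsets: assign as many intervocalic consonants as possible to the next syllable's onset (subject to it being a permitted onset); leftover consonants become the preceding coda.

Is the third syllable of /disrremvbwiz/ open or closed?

The vowels are i, e, i — 3 nuclei, so 3 syllables.
V1 /i/ – V2 /e/: /srr/ — longest licit onset from the right is /r/, leaving /sr/ as coda.
V2 /e/ – V3 /i/: /mvbw/ — longest licit onset from the right is /bw/, leaving /mv/ as coda.
So the parse is disr.remv.bwiz.
Syllable 3 is /bwiz/ with coda /z/, so it is closed.

closed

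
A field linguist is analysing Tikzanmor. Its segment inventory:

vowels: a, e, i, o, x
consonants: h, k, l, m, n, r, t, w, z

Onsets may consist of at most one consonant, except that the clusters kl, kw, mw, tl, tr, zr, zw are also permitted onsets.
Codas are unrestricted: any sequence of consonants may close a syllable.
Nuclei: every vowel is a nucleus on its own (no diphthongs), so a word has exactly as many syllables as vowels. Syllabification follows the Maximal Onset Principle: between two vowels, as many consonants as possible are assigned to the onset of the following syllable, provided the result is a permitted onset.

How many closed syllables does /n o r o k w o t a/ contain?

0

Vowels present: o, o, o, a; each is a nucleus, giving 4 syllables.
Between /o/ (V1) and /o/ (V2): just /r/ — single C goes to the following onset.
Between /o/ (V2) and /o/ (V3): /kw/ is a licit onset in full, so it all attaches to the next syllable.
Between /o/ (V3) and /a/ (V4): just /t/ — single C goes to the following onset.
So the parse is no.ro.kwo.ta.
Classifying each syllable: /no/ (open), /ro/ (open), /kwo/ (open), /ta/ (open).
Closed syllables: 0.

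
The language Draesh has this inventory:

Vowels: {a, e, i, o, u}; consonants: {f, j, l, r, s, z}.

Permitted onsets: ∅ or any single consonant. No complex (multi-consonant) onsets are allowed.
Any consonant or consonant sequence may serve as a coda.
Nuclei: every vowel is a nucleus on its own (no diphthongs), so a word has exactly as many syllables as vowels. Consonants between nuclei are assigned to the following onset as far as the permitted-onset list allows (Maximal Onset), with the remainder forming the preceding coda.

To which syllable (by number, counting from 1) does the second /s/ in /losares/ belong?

3

The vowels are o, a, e — 3 nuclei, so 3 syllables.
σ1/σ2 boundary: just /s/ — single C goes to the following onset.
σ2/σ3 boundary: /r/ is a single consonant, so it becomes the next onset.
Putting it together: lo.sa.res.
The second /s/ is in the coda of syllable 3 (/res/).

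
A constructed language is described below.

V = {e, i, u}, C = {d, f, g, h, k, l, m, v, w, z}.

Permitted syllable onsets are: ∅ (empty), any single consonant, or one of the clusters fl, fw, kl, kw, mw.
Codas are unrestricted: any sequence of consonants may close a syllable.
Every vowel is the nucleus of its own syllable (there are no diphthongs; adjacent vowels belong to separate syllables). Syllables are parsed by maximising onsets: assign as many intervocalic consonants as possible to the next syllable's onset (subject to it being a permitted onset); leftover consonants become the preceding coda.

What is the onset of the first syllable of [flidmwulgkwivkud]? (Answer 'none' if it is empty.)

fl

The vowels are i, u, i, u — 4 nuclei, so 4 syllables.
V1 /i/ – V2 /u/: /dmw/ — longest licit onset from the right is /mw/, leaving /d/ as coda.
V2 /u/ – V3 /i/: /lgkw/; trying suffixes from longest down, /kw/ is the first permitted one, so coda /lg/ | onset /kw/.
V3 /i/ – V4 /u/: /vk/; trying suffixes from longest down, /k/ is the first permitted one, so coda /v/ | onset /k/.
Putting it together: flid.mwulg.kwiv.kud.
Syllable 1 is /flid/: onset /fl/, nucleus /i/, coda /d/.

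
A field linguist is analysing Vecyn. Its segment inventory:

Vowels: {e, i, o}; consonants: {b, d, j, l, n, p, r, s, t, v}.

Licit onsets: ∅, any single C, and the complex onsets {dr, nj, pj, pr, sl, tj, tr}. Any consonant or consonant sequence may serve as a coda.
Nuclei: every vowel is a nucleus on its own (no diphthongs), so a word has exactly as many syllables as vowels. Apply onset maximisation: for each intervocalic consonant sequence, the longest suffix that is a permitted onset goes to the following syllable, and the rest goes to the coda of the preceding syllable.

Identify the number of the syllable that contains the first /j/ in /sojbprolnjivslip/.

1

Vowels present: o, o, i, i; each is a nucleus, giving 4 syllables.
/o…o/ gap (V1→V2): cluster /jbpr/ — the longest permitted-onset suffix is /pr/; onset = /pr/, preceding coda = /jb/.
/o…i/ gap (V2→V3): cluster /lnj/ — the longest permitted-onset suffix is /nj/; onset = /nj/, preceding coda = /l/.
/i…i/ gap (V3→V4): /vsl/ splits as /v/ + /sl/ (/sl/ is the longest suffix that is a licit onset).
Syllabification: sojb.prol.njiv.slip.
The first /j/ is in the coda of syllable 1 (/sojb/).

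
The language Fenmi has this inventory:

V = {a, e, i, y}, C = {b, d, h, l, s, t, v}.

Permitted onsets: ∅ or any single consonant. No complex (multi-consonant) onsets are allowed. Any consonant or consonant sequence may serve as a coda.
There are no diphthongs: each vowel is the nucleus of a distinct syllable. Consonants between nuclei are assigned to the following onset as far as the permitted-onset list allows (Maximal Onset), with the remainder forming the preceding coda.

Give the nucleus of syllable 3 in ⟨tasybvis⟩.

i

Vowels present: a, y, i; each is a nucleus, giving 3 syllables.
The third nucleus (vowel 3 from the left) is /i/.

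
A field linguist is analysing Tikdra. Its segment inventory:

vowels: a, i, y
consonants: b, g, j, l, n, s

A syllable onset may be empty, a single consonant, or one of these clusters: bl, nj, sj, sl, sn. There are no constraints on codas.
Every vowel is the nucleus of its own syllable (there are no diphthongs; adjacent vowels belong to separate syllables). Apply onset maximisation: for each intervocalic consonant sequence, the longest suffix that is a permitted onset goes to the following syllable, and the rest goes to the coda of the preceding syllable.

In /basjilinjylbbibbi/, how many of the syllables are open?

Vowels present: a, i, i, y, i, i; each is a nucleus, giving 6 syllables.
V1 /a/ – V2 /i/: cluster /sj/ — /sj/ is itself a permitted onset, so the whole cluster goes right; preceding coda = ∅.
V2 /i/ – V3 /i/: /l/ → onset of the next syllable (single consonants are always licit onsets).
V3 /i/ – V4 /y/: /nj/ — entire cluster is a permitted onset → onset /nj/, coda ∅.
V4 /y/ – V5 /i/: /lbb/; trying suffixes from longest down, /b/ is the first permitted one, so coda /lb/ | onset /b/.
V5 /i/ – V6 /i/: /bb/ splits as /b/ + /b/ (/b/ is the longest suffix that is a licit onset).
So the parse is ba.sji.li.njylb.bib.bi.
Classifying each syllable: /ba/ (open), /sji/ (open), /li/ (open), /njylb/ (closed), /bib/ (closed), /bi/ (open).
Open syllables: 4.

4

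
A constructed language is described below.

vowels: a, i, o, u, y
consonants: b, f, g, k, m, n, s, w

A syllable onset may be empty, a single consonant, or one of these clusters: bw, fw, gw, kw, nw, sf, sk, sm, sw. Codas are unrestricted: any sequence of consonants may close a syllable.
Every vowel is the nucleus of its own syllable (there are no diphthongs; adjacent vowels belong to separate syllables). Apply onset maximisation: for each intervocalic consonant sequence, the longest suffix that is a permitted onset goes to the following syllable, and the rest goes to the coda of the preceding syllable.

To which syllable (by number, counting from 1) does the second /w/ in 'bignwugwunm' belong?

3

Vowels present: i, u, u; each is a nucleus, giving 3 syllables.
V1 /i/ – V2 /u/: /gnw/ splits as /g/ + /nw/ (/nw/ is the longest suffix that is a licit onset).
V2 /u/ – V3 /u/: /gw/ is a licit onset in full, so it all attaches to the next syllable.
So the parse is big.nwu.gwunm.
The second /w/ is in the onset of syllable 3 (/gwunm/).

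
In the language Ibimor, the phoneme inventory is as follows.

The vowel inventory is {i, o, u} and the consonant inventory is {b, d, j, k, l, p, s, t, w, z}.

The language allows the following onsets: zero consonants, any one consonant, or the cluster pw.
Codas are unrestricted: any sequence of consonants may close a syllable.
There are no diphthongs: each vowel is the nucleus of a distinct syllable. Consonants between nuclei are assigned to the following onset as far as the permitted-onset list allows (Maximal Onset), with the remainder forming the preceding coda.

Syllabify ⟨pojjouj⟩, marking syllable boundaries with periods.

poj.jo.uj

Vowels present: o, o, u; each is a nucleus, giving 3 syllables.
σ1/σ2 boundary: /jj/ splits as /j/ + /j/ (/j/ is the longest suffix that is a licit onset).
σ2/σ3 boundary: no consonants, so the boundary falls immediately after /o/.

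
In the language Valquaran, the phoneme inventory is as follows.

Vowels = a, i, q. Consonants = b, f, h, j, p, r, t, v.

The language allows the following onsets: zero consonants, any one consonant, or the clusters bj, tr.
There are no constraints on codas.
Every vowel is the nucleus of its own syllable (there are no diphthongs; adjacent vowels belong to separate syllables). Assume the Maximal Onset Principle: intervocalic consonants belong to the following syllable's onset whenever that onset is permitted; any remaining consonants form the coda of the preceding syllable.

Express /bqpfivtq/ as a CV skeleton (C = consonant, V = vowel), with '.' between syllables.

CVC.CVC.CV

The vowels are q, i, q — 3 nuclei, so 3 syllables.
V1 /q/ – V2 /i/: /pf/; trying suffixes from longest down, /f/ is the first permitted one, so coda /p/ | onset /f/.
V2 /i/ – V3 /q/: cluster /vt/ — the longest permitted-onset suffix is /t/; onset = /t/, preceding coda = /v/.
Putting it together: bqp.fiv.tq.
Mapping each syllable to C/V: /bqp/ → CVC, /fiv/ → CVC, /tq/ → CV.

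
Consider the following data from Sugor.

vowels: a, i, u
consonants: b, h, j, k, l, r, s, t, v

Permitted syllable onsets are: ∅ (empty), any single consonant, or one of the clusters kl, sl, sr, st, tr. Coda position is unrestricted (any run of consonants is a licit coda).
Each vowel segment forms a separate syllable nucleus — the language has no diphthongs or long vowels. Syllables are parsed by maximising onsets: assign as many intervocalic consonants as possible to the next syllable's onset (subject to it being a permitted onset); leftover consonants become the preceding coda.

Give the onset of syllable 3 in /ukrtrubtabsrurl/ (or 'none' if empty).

Nuclei (vowels): u, u, a, u → 4 syllables.
σ1/σ2 boundary: /krtr/; trying suffixes from longest down, /tr/ is the first permitted one, so coda /kr/ | onset /tr/.
σ2/σ3 boundary: cluster /bt/ — the longest permitted-onset suffix is /t/; onset = /t/, preceding coda = /b/.
σ3/σ4 boundary: /bsr/; trying suffixes from longest down, /sr/ is the first permitted one, so coda /b/ | onset /sr/.
So the parse is ukr.trub.tab.srurl.
Syllable 3 is /tab/: onset /t/, nucleus /a/, coda /b/.

t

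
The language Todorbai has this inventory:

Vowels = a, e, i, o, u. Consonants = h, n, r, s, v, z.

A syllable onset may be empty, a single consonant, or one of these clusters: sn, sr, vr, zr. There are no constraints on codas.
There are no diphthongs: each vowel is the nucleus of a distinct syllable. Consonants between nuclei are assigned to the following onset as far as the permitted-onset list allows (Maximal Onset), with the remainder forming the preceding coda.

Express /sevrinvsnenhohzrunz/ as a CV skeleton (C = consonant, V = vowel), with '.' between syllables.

CV.CCVCC.CCVC.CVC.CCVCC

Nuclei (vowels): e, i, e, o, u → 5 syllables.
Between /e/ (V1) and /i/ (V2): cluster /vr/ — /vr/ is itself a permitted onset, so the whole cluster goes right; preceding coda = ∅.
Between /i/ (V2) and /e/ (V3): /nvsn/ splits as /nv/ + /sn/ (/sn/ is the longest suffix that is a licit onset).
Between /e/ (V3) and /o/ (V4): cluster /nh/ — the longest permitted-onset suffix is /h/; onset = /h/, preceding coda = /n/.
Between /o/ (V4) and /u/ (V5): cluster /hzr/ — the longest permitted-onset suffix is /zr/; onset = /zr/, preceding coda = /h/.
Syllabification: se.vrinv.snen.hoh.zrunz.
Mapping each syllable to C/V: /se/ → CV, /vrinv/ → CCVCC, /snen/ → CCVC, /hoh/ → CVC, /zrunz/ → CCVCC.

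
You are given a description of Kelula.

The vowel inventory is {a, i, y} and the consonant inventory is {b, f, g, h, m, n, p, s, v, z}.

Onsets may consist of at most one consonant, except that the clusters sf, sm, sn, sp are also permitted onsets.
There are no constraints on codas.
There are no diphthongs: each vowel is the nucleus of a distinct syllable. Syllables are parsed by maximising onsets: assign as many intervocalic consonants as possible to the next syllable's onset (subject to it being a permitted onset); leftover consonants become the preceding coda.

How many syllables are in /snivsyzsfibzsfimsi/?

Nuclei (vowels): i, y, i, i, i → 5 syllables.

5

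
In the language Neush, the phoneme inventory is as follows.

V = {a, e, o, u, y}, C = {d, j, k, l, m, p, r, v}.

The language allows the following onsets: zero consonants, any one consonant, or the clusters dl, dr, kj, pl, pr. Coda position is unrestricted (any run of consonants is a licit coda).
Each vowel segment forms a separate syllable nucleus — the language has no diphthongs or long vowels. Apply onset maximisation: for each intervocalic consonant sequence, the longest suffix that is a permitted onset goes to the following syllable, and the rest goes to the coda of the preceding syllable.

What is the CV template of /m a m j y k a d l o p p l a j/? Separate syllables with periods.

CVC.CV.CV.CCVC.CCVC

The vowels are a, y, a, o, a — 5 nuclei, so 5 syllables.
/a…y/ gap (V1→V2): /mj/ splits as /m/ + /j/ (/j/ is the longest suffix that is a licit onset).
/y…a/ gap (V2→V3): just /k/ — single C goes to the following onset.
/a…o/ gap (V3→V4): cluster /dl/ — /dl/ is itself a permitted onset, so the whole cluster goes right; preceding coda = ∅.
/o…a/ gap (V4→V5): /ppl/ — longest licit onset from the right is /pl/, leaving /p/ as coda.
So the parse is mam.jy.ka.dlop.plaj.
Mapping each syllable to C/V: /mam/ → CVC, /jy/ → CV, /ka/ → CV, /dlop/ → CCVC, /plaj/ → CCVC.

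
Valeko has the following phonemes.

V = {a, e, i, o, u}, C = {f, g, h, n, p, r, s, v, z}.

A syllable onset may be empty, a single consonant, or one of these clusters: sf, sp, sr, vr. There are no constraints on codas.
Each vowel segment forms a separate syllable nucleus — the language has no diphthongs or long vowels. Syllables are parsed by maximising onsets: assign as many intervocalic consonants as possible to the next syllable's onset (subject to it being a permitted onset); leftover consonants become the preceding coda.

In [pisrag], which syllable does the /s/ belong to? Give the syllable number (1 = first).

Vowels present: i, a; each is a nucleus, giving 2 syllables.
V1 /i/ – V2 /a/: /sr/ is a licit onset in full, so it all attaches to the next syllable.
Putting it together: pi.srag.
The /s/ is in the onset of syllable 2 (/srag/).

2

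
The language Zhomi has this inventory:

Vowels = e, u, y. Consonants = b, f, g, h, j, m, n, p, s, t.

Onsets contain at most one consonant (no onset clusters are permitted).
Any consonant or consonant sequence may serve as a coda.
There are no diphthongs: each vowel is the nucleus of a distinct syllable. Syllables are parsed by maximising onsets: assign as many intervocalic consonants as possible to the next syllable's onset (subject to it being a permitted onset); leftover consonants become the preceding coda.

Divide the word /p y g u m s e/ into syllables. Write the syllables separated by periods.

Nuclei (vowels): y, u, e → 3 syllables.
Between /y/ (V1) and /u/ (V2): /g/ → onset of the next syllable (single consonants are always licit onsets).
Between /u/ (V2) and /e/ (V3): /ms/; trying suffixes from longest down, /s/ is the first permitted one, so coda /m/ | onset /s/.

py.gum.se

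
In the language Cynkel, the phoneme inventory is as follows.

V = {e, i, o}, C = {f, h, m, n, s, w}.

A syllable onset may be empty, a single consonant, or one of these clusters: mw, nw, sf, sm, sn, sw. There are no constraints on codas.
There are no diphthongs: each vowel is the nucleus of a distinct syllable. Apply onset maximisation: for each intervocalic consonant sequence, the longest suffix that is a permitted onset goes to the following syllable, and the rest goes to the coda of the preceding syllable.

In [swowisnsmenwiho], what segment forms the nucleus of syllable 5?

o

Nuclei (vowels): o, i, e, i, o → 5 syllables.
The fifth nucleus (vowel 5 from the left) is /o/.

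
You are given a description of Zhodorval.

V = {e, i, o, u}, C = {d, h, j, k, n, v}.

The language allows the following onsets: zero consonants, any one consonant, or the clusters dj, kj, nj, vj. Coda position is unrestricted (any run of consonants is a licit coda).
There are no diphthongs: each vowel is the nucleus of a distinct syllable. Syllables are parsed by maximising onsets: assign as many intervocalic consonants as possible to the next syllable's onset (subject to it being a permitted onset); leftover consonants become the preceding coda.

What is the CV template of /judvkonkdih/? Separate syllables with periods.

CVCC.CVCC.CVC

Nuclei (vowels): u, o, i → 3 syllables.
σ1/σ2 boundary: /dvk/; trying suffixes from longest down, /k/ is the first permitted one, so coda /dv/ | onset /k/.
σ2/σ3 boundary: cluster /nkd/ — the longest permitted-onset suffix is /d/; onset = /d/, preceding coda = /nk/.
Putting it together: judv.konk.dih.
Mapping each syllable to C/V: /judv/ → CVCC, /konk/ → CVCC, /dih/ → CVC.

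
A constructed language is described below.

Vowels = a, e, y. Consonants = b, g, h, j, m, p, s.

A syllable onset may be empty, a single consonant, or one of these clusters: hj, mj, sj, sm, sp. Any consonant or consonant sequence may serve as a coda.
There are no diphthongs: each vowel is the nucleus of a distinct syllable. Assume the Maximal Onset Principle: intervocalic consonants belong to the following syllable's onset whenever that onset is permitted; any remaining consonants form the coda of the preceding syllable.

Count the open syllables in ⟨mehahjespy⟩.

The vowels are e, a, e, y — 4 nuclei, so 4 syllables.
Between /e/ (V1) and /a/ (V2): just /h/ — single C goes to the following onset.
Between /a/ (V2) and /e/ (V3): /hj/ is a licit onset in full, so it all attaches to the next syllable.
Between /e/ (V3) and /y/ (V4): cluster /sp/ — /sp/ is itself a permitted onset, so the whole cluster goes right; preceding coda = ∅.
So the parse is me.ha.hje.spy.
Classifying each syllable: /me/ (open), /ha/ (open), /hje/ (open), /spy/ (open).
Open syllables: 4.

4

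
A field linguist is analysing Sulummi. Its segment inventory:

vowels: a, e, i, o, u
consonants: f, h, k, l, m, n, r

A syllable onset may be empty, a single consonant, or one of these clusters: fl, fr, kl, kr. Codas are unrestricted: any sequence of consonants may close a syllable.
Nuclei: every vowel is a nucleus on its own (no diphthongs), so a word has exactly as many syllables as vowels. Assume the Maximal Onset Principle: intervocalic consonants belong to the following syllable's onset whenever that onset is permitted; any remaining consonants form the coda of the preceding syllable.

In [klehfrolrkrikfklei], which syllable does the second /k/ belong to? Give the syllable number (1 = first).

The vowels are e, o, i, e, i — 5 nuclei, so 5 syllables.
/e…o/ gap (V1→V2): /hfr/; trying suffixes from longest down, /fr/ is the first permitted one, so coda /h/ | onset /fr/.
/o…i/ gap (V2→V3): cluster /lrkr/ — the longest permitted-onset suffix is /kr/; onset = /kr/, preceding coda = /lr/.
/i…e/ gap (V3→V4): cluster /kfkl/ — the longest permitted-onset suffix is /kl/; onset = /kl/, preceding coda = /kf/.
/e…i/ gap (V4→V5): nothing intervenes; syllable break is V.V.
Result: kleh.frolr.krikf.kle.i.
The second /k/ is in the onset of syllable 3 (/krikf/).

3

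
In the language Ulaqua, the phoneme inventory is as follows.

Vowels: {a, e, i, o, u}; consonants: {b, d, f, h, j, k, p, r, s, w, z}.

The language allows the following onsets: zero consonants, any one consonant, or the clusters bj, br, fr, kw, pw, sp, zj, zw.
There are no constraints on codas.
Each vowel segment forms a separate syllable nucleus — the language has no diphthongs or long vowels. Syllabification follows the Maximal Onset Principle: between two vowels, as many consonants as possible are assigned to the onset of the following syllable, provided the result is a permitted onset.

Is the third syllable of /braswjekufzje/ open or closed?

Nuclei (vowels): a, e, u, e → 4 syllables.
/a…e/ gap (V1→V2): /swj/ splits as /sw/ + /j/ (/j/ is the longest suffix that is a licit onset).
/e…u/ gap (V2→V3): /k/ is a single consonant, so it becomes the next onset.
/u…e/ gap (V3→V4): /fzj/ — longest licit onset from the right is /zj/, leaving /f/ as coda.
Syllabification: brasw.je.kuf.zje.
Syllable 3 is /kuf/ with coda /f/, so it is closed.

closed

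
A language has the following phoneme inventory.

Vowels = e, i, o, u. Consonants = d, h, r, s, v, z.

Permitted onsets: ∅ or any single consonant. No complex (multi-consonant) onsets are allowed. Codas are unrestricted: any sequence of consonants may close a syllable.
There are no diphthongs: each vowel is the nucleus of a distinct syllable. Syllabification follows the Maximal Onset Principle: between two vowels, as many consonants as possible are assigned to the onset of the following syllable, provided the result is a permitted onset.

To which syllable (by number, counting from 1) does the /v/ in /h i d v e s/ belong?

Vowels present: i, e; each is a nucleus, giving 2 syllables.
V1 /i/ – V2 /e/: cluster /dv/ — the longest permitted-onset suffix is /v/; onset = /v/, preceding coda = /d/.
Syllabification: hid.ves.
The /v/ is in the onset of syllable 2 (/ves/).

2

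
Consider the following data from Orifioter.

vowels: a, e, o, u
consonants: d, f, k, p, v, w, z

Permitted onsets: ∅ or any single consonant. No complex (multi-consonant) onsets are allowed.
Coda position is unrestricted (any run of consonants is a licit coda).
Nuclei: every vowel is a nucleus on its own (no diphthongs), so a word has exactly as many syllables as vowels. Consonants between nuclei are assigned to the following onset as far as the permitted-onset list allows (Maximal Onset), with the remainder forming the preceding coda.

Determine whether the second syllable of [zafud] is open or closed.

closed

Nuclei (vowels): a, u → 2 syllables.
σ1/σ2 boundary: /f/ → onset of the next syllable (single consonants are always licit onsets).
Putting it together: za.fud.
Syllable 2 is /fud/ with coda /d/, so it is closed.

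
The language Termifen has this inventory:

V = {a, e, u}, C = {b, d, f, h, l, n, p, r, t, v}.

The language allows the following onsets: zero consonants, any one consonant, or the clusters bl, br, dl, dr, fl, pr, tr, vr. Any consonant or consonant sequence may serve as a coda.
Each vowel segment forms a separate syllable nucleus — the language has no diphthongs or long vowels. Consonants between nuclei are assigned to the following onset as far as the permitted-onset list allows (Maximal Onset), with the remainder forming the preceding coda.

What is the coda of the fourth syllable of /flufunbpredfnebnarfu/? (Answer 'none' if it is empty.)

Vowels present: u, u, e, e, a, u; each is a nucleus, giving 6 syllables.
V1 /u/ – V2 /u/: just /f/ — single C goes to the following onset.
V2 /u/ – V3 /e/: /nbpr/; trying suffixes from longest down, /pr/ is the first permitted one, so coda /nb/ | onset /pr/.
V3 /e/ – V4 /e/: /dfn/ — longest licit onset from the right is /n/, leaving /df/ as coda.
V4 /e/ – V5 /a/: /bn/ splits as /b/ + /n/ (/n/ is the longest suffix that is a licit onset).
V5 /a/ – V6 /u/: cluster /rf/ — the longest permitted-onset suffix is /f/; onset = /f/, preceding coda = /r/.
Putting it together: flu.funb.predf.neb.nar.fu.
Syllable 4 is /neb/: onset /n/, nucleus /e/, coda /b/.

b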